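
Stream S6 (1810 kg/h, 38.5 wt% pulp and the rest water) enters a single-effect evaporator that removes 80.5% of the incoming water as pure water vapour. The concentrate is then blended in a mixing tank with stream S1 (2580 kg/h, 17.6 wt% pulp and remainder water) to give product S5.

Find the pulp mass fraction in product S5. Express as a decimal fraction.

Vapour removed = 0.805×0.615×1810 = 896.09 kg/h; concentrate = 913.91 kg/h.
pulp reaching the mixer = 696.85 (from concentrate) + 2580×0.176 = 1150.9 kg/h.
Product flow = 913.91 + 2580 = 3493.9 kg/h; pulp fraction = 0.3294.

0.3294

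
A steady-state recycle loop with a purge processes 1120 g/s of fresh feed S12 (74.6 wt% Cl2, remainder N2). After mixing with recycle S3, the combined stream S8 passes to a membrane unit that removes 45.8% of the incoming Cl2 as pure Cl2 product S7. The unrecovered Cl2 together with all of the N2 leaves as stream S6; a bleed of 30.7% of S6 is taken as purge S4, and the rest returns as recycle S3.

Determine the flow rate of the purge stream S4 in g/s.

N2 enters only via S12 and leaves only via the purge: 1120×0.254 = 0.307×(N2 in S6), and the membrane unit passes all N2, so N2 in S8 = N2 in S6 = 926.64 g/s.
Cl2 in S8: m_A = 1120×0.746 + (1−0.307)·(1−0.458)·m_A, so m_A = 835.52/0.6244 = 1338.1 g/s.
S6 = (1−0.458)×1338.1 + 926.64 = 1651.9 g/s.
Purge S4 = 0.307×1651.9 = 507.14 g/s.

507.1 g/s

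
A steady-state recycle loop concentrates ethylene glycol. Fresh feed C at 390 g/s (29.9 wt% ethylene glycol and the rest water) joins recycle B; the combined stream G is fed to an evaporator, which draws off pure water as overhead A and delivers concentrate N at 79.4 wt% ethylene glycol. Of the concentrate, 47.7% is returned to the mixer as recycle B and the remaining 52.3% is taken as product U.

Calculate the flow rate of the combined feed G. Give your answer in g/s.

523.9 g/s

Overall ethylene glycol balance (none leaves overhead): ethylene glycol in fresh feed = ethylene glycol in product, i.e. 390×0.299 = (1−0.477)·N·0.794.
N = 116.61/(0.794×0.523) = 280.81 g/s.
Recycle B = 0.477×280.81 = 133.95 g/s.
Combined feed G = 390 + 133.95 = 523.95 g/s.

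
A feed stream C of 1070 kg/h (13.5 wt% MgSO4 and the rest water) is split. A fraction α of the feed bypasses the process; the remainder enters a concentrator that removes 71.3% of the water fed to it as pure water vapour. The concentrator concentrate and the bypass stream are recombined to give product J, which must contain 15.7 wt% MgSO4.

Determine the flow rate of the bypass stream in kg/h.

All 1070×0.135 = 144.45 kg/h of MgSO4 reaches J, so J = 144.45/0.157 = 920.06 kg/h and vapour = 149.94 kg/h.
The evaporator receives (1−α)·1070 of feed at 0.865 water and removes 0.713 of that water:
0.713×0.865×(1−α)×1070 = 149.94
(1−α) = 149.94/659.92 = 0.2272;  α = 0.7728.
Bypass flow = 0.7728×1070 = 826.89 kg/h.

826.9 kg/h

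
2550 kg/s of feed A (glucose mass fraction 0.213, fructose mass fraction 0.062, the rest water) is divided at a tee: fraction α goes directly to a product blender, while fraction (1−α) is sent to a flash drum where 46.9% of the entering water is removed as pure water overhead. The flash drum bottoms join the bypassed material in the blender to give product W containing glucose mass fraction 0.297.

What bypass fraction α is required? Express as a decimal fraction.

All 2550×0.213 = 543.15 kg/s of glucose reaches W, so W = 543.15/0.297 = 1828.8 kg/s and vapour = 721.21 kg/s.
The evaporator receives (1−α)·2550 of feed at 0.725 water and removes 0.469 of that water:
0.469×0.725×(1−α)×2550 = 721.21
(1−α) = 721.21/867.06 = 0.8318;  α = 0.1682.

0.168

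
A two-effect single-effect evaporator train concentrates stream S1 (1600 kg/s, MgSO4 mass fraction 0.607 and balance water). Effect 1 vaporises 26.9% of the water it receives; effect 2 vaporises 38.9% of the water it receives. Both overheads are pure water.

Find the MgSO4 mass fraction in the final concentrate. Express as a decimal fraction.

water in feed = 1600×0.393 = 628.8 kg/s.
After stage 1: water left = (1−0.269)×628.8 = 459.65; stream total = 1430.9 kg/s.
After stage 2: water left = (1−0.389)×459.65 = 280.85; final concentrate = 1252 kg/s.
MgSO4 fraction = 971.2/1252 = 0.776.

0.776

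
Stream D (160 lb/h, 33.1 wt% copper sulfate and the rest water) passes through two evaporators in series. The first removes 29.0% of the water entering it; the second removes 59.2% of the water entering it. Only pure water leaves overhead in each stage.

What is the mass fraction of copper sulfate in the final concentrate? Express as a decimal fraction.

water in feed = 160×0.669 = 107.04 lb/h.
After stage 1: water left = (1−0.290)×107.04 = 75.998; stream total = 128.96 lb/h.
After stage 2: water left = (1−0.592)×75.998 = 31.007; final concentrate = 83.967 lb/h.
copper sulfate fraction = 52.96/83.967 = 0.631.

0.631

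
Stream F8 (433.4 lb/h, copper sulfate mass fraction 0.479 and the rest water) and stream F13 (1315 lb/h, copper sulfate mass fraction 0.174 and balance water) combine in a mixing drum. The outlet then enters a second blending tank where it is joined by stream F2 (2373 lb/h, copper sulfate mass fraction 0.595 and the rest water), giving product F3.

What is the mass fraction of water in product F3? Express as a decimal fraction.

0.552

Overall, product flow = 4121.4 lb/h.
water in = 433.4×0.521 + 1315×0.826 + 2373×0.405 = 2273.1 lb/h.
water fraction in F3 = 0.552.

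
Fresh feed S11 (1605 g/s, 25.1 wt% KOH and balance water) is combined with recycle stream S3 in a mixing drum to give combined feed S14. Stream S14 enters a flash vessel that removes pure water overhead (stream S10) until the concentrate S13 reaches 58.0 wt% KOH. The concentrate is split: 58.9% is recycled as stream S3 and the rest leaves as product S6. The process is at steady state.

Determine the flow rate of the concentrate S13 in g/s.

1690 g/s

Overall KOH balance (none leaves overhead): KOH in fresh feed = KOH in product, i.e. 1605×0.251 = (1−0.589)·S13·0.580.
S13 = 402.86/(0.580×0.411) = 1690 g/s.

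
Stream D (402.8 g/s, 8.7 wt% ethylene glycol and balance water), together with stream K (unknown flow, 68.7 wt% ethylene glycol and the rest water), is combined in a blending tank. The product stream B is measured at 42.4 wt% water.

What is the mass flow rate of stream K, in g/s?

Let K be the unknown flow. Total out = 402.8 + K.
water balance: 367.76 + 0.313·K = 0.424·(402.8 + K)
(0.313 − 0.424)·K = 0.424×402.8 − 367.76 = -196.97
K = -196.97 / -0.111 = 1774.5 g/s

1774 g/s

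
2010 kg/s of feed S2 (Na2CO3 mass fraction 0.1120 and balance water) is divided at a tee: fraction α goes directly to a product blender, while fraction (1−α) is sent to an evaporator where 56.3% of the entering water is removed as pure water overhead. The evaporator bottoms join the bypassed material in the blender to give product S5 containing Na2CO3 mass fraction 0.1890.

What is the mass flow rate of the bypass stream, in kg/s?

All 2010×0.112 = 225.12 kg/s of Na2CO3 reaches S5, so S5 = 225.12/0.189 = 1191.1 kg/s and vapour = 818.89 kg/s.
The evaporator receives (1−α)·2010 of feed at 0.888 water and removes 0.563 of that water:
0.563×0.888×(1−α)×2010 = 818.89
(1−α) = 818.89/1004.9 = 0.8149;  α = 0.1851.
Bypass flow = 0.1851×2010 = 372.04 kg/s.

372 kg/s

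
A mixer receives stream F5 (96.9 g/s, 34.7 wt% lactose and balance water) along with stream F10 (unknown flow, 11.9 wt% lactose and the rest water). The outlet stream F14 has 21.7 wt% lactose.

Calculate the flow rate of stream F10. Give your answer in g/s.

128.5 g/s

Let F10 be the unknown flow. Total out = 96.9 + F10.
lactose balance: 33.624 + 0.119·F10 = 0.217·(96.9 + F10)
(0.119 − 0.217)·F10 = 0.217×96.9 − 33.624 = -12.597
F10 = -12.597 / -0.098 = 128.54 g/s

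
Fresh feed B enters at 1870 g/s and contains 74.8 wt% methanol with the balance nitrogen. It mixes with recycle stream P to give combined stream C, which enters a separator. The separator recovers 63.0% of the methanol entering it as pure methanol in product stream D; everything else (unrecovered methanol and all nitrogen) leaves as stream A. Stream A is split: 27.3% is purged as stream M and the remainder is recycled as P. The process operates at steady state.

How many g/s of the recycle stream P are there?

nitrogen enters only via B and leaves only via the purge: 1870×0.252 = 0.273×(nitrogen in A), and the separator passes all nitrogen, so nitrogen in C = nitrogen in A = 1726.2 g/s.
methanol in C: m_A = 1870×0.748 + (1−0.273)·(1−0.630)·m_A, so m_A = 1398.8/0.7310 = 1913.5 g/s.
A = (1−0.630)×1913.5 + 1726.2 = 2434.1 g/s.
Recycle P = (1−0.273)×2434.1 = 1769.6 g/s.

1770 g/s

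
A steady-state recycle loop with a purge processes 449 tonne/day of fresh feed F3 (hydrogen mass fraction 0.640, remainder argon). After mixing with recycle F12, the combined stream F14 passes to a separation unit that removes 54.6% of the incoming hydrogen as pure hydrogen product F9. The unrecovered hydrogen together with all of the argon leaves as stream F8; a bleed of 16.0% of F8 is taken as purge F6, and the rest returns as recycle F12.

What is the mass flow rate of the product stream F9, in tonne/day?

253.6 tonne/day

hydrogen in F14: m_A = 449×0.640 + (1−0.160)·(1−0.546)·m_A, so m_A = 287.36/0.6186 = 464.5 tonne/day.
Product F9 = 0.546×464.5 = 253.62 tonne/day.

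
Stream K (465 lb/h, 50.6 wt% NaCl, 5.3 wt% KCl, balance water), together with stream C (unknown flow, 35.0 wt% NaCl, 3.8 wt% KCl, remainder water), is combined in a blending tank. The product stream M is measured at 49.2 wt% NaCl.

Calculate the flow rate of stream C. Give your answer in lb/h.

Let C be the unknown flow. Total out = 465 + C.
NaCl balance: 235.29 + 0.350·C = 0.492·(465 + C)
(0.350 − 0.492)·C = 0.492×465 − 235.29 = -6.51
C = -6.51 / -0.142 = 45.845 lb/h

45.85 lb/h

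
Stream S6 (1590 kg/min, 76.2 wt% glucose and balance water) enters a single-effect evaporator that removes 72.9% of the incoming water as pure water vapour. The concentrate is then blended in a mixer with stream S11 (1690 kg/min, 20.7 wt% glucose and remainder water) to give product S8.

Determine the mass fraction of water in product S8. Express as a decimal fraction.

0.480

Vapour removed = 0.729×0.238×1590 = 275.87 kg/min; concentrate = 1314.1 kg/min.
water reaching the mixer = 102.55 (from concentrate) + 1690×0.793 = 1442.7 kg/min.
Product flow = 1314.1 + 1690 = 3004.1 kg/min; water fraction = 0.480.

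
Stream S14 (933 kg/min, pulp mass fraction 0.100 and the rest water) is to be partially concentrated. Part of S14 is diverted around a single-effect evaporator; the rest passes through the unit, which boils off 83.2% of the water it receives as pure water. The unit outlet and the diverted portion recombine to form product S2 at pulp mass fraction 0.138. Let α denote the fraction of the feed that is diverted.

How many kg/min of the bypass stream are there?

589.9 kg/min

All 933×0.100 = 93.3 kg/min of pulp reaches S2, so S2 = 93.3/0.138 = 676.09 kg/min and vapour = 256.91 kg/min.
The evaporator receives (1−α)·933 of feed at 0.900 water and removes 0.832 of that water:
0.832×0.900×(1−α)×933 = 256.91
(1−α) = 256.91/698.63 = 0.3677;  α = 0.6323.
Bypass flow = 0.6323×933 = 589.9 kg/min.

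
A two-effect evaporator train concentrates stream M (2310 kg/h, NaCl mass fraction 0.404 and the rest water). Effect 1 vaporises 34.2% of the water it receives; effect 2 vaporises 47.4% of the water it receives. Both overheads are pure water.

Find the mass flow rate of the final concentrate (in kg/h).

1410 kg/h

water in feed = 2310×0.596 = 1376.8 kg/h.
After stage 1: water left = (1−0.342)×1376.8 = 905.91; stream total = 1839.1 kg/h.
After stage 2: water left = (1−0.474)×905.91 = 476.51; final concentrate = 1409.7 kg/h.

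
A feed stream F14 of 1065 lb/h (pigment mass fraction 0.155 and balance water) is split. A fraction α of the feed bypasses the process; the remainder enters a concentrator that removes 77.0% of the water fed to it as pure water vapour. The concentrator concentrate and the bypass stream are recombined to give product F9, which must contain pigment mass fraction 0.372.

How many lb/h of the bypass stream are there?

All 1065×0.155 = 165.07 lb/h of pigment reaches F9, so F9 = 165.07/0.372 = 443.75 lb/h and vapour = 621.25 lb/h.
The evaporator receives (1−α)·1065 of feed at 0.845 water and removes 0.770 of that water:
0.770×0.845×(1−α)×1065 = 621.25
(1−α) = 621.25/692.94 = 0.8965;  α = 0.1035.
Bypass flow = 0.1035×1065 = 110.19 lb/h.

110.2 lb/h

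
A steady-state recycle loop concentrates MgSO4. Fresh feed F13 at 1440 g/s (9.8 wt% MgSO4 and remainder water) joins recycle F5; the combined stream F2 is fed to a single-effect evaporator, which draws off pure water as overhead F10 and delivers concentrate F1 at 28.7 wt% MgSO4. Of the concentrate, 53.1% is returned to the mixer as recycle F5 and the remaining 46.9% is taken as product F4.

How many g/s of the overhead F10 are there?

Overall MgSO4 balance (none leaves overhead): MgSO4 in fresh feed = MgSO4 in product, i.e. 1440×0.098 = (1−0.531)·F1·0.287.
F1 = 141.12/(0.287×0.469) = 1048.4 g/s.
Recycle F5 = 0.531×1048.4 = 556.71 g/s.
Combined feed F2 = 1440 + 556.71 = 1996.7 g/s.
Overhead F10 = F2 − F1 = 1996.7 − 1048.4 = 948.29 g/s.

948.3 g/s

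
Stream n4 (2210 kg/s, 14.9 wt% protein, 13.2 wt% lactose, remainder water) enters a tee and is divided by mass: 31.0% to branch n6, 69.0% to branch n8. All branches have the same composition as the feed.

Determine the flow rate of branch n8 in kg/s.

1525 kg/s

Branch n8 flow = 0.690×2210 = 1524.9 kg/s.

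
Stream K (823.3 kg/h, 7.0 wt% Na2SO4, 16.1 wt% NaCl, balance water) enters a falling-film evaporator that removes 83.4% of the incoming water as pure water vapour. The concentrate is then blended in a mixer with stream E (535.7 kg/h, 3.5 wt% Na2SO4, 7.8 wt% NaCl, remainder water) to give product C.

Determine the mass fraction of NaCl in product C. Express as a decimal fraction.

0.2098

Vapour removed = 0.834×0.769×823.3 = 528.02 kg/h; concentrate = 295.28 kg/h.
NaCl reaching the mixer = 132.55 (from concentrate) + 535.7×0.078 = 174.34 kg/h.
Product flow = 295.28 + 535.7 = 830.98 kg/h; NaCl fraction = 0.2098.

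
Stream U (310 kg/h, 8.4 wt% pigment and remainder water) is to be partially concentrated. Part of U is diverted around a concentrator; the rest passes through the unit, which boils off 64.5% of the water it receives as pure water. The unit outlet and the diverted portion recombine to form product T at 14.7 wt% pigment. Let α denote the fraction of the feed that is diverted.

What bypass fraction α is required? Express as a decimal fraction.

All 310×0.084 = 26.04 kg/h of pigment reaches T, so T = 26.04/0.147 = 177.14 kg/h and vapour = 132.86 kg/h.
The evaporator receives (1−α)·310 of feed at 0.916 water and removes 0.645 of that water:
0.645×0.916×(1−α)×310 = 132.86
(1−α) = 132.86/183.15 = 0.7254;  α = 0.2746.

0.275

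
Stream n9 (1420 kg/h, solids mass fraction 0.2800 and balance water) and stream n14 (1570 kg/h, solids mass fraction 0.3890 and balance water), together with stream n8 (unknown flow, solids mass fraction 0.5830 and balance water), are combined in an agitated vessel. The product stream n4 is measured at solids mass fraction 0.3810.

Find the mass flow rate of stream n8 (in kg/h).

647.8 kg/h

Let n8 be the unknown flow. Total out = 2990 + n8.
solids balance: 1008.3 + 0.583·n8 = 0.381·(2990 + n8)
(0.583 − 0.381)·n8 = 0.381×2990 − 1008.3 = 130.86
n8 = 130.86 / 0.202 = 647.82 kg/h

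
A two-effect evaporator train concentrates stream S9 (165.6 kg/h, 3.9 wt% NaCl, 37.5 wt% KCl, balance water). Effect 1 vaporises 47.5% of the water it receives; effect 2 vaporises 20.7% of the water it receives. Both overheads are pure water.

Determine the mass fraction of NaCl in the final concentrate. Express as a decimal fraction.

water in feed = 165.6×0.586 = 97.042 kg/h.
After stage 1: water left = (1−0.475)×97.042 = 50.947; stream total = 119.51 kg/h.
After stage 2: water left = (1−0.207)×50.947 = 40.401; final concentrate = 108.96 kg/h.
NaCl fraction = 6.4584/108.96 = 0.0593.

0.0593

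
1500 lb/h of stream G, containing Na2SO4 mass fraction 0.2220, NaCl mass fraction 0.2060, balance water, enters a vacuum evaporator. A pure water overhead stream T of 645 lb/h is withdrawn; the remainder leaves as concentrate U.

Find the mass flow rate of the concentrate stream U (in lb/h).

Concentrate = 1500 − 645 = 855 lb/h.

855 lb/h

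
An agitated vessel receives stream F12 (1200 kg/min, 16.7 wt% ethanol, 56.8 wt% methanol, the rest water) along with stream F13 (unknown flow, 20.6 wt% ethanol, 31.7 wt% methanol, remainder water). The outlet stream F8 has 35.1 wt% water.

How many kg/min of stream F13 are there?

819 kg/min

Let F13 be the unknown flow. Total out = 1200 + F13.
water balance: 318 + 0.477·F13 = 0.351·(1200 + F13)
(0.477 − 0.351)·F13 = 0.351×1200 − 318 = 103.2
F13 = 103.2 / 0.126 = 819.05 kg/min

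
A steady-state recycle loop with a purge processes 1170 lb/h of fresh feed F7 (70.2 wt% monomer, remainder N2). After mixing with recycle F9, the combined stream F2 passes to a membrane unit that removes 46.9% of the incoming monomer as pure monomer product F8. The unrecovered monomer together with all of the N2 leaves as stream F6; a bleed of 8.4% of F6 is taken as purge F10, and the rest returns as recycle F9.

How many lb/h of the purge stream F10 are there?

N2 enters only via F7 and leaves only via the purge: 1170×0.298 = 0.084×(N2 in F6), and the membrane unit passes all N2, so N2 in F2 = N2 in F6 = 4150.7 lb/h.
monomer in F2: m_A = 1170×0.702 + (1−0.084)·(1−0.469)·m_A, so m_A = 821.34/0.5136 = 1599.2 lb/h.
F6 = (1−0.469)×1599.2 + 4150.7 = 4999.9 lb/h.
Purge F10 = 0.084×4999.9 = 419.99 lb/h.

420 lb/h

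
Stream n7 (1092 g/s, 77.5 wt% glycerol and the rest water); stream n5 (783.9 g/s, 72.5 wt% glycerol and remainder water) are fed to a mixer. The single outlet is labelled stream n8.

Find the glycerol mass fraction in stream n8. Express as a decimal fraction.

Total flow out = 1092 + 783.9 = 1875.9 g/s.
glycerol in = 1092×0.775 + 783.9×0.725 = 1414.6 g/s.
glycerol mass fraction in n8 = 1414.6/1875.9 = 0.7541.

0.7541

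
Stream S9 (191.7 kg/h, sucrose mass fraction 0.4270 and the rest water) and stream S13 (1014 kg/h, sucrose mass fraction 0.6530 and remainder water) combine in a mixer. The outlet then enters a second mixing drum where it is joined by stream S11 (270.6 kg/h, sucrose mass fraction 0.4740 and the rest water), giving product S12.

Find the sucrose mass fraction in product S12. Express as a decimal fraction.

Overall, product flow = 1476.3 kg/h.
sucrose in = 191.7×0.427 + 1014×0.653 + 270.6×0.474 = 872.26 kg/h.
sucrose fraction in S12 = 0.5908.

0.5908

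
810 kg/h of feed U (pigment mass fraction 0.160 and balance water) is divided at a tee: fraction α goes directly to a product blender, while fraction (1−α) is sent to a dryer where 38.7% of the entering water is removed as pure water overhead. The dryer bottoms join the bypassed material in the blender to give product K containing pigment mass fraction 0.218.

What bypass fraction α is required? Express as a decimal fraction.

All 810×0.160 = 129.6 kg/h of pigment reaches K, so K = 129.6/0.218 = 594.5 kg/h and vapour = 215.5 kg/h.
The evaporator receives (1−α)·810 of feed at 0.840 water and removes 0.387 of that water:
0.387×0.840×(1−α)×810 = 215.5
(1−α) = 215.5/263.31 = 0.8184;  α = 0.1816.

0.182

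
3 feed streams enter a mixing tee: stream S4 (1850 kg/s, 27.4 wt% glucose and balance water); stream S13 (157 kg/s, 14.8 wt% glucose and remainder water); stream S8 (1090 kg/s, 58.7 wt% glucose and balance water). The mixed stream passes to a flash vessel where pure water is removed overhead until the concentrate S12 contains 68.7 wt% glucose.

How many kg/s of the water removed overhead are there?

glucose entering = 1850×0.274 + 157×0.148 + 1090×0.587 = 1170 kg/s.
All glucose reports to S12, so S12 = 1170/0.687 = 1703 kg/s.
Total feed = 3097 kg/s; overhead = 3097 − 1703 = 1394 kg/s.

1394 kg/s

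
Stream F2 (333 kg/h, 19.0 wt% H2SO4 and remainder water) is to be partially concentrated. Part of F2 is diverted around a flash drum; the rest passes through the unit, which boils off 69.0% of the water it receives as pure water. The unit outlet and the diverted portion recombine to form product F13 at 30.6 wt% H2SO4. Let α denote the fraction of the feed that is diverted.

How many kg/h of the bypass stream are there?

107.1 kg/h

All 333×0.190 = 63.27 kg/h of H2SO4 reaches F13, so F13 = 63.27/0.306 = 206.76 kg/h and vapour = 126.24 kg/h.
The evaporator receives (1−α)·333 of feed at 0.810 water and removes 0.690 of that water:
0.690×0.810×(1−α)×333 = 126.24
(1−α) = 126.24/186.11 = 0.6783;  α = 0.3217.
Bypass flow = 0.3217×333 = 107.14 kg/h.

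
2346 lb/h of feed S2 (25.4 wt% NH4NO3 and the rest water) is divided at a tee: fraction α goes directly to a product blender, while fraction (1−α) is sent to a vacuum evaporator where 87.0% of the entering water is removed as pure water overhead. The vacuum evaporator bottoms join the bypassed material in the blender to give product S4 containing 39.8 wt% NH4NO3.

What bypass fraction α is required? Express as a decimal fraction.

0.443

All 2346×0.254 = 595.88 lb/h of NH4NO3 reaches S4, so S4 = 595.88/0.398 = 1497.2 lb/h and vapour = 848.8 lb/h.
The evaporator receives (1−α)·2346 of feed at 0.746 water and removes 0.870 of that water:
0.870×0.746×(1−α)×2346 = 848.8
(1−α) = 848.8/1522.6 = 0.5575;  α = 0.4425.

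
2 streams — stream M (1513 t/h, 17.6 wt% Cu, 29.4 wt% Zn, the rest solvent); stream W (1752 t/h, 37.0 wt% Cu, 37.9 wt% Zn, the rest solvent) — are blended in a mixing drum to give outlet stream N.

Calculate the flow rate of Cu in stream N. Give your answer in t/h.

Cu out = Cu in = 1513×0.176 + 1752×0.370 = 914.53 t/h.

914.5 t/h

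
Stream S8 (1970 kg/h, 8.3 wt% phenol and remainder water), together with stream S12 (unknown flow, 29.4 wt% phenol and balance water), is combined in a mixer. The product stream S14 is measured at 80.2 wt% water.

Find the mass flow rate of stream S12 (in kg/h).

2360 kg/h

Let S12 be the unknown flow. Total out = 1970 + S12.
water balance: 1806.5 + 0.706·S12 = 0.802·(1970 + S12)
(0.706 − 0.802)·S12 = 0.802×1970 − 1806.5 = -226.55
S12 = -226.55 / -0.096 = 2359.9 kg/h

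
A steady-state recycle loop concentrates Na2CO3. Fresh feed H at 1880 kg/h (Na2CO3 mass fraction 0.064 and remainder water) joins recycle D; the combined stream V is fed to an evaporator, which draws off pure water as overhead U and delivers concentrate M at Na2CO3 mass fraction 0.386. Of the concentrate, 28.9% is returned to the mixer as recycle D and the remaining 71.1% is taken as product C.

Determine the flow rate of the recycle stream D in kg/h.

126.7 kg/h

Overall Na2CO3 balance (none leaves overhead): Na2CO3 in fresh feed = Na2CO3 in product, i.e. 1880×0.064 = (1−0.289)·M·0.386.
M = 120.32/(0.386×0.711) = 438.41 kg/h.
Recycle D = 0.289×438.41 = 126.7 kg/h.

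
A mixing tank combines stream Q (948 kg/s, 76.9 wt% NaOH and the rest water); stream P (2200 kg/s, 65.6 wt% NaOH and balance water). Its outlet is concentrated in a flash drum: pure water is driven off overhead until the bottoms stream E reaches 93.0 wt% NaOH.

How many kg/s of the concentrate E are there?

NaOH entering = 948×0.769 + 2200×0.656 = 2172.2 kg/s.
All NaOH reports to E, so E = 2172.2/0.930 = 2335.7 kg/s.

2336 kg/s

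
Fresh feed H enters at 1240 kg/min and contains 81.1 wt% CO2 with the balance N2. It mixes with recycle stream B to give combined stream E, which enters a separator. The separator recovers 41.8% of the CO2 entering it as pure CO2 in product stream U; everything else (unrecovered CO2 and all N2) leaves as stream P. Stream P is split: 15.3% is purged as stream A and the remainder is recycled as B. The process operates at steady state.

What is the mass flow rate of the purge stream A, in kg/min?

411 kg/min

N2 enters only via H and leaves only via the purge: 1240×0.189 = 0.153×(N2 in P), and the separator passes all N2, so N2 in E = N2 in P = 1531.8 kg/min.
CO2 in E: m_A = 1240×0.811 + (1−0.153)·(1−0.418)·m_A, so m_A = 1005.6/0.5070 = 1983.3 kg/min.
P = (1−0.418)×1983.3 + 1531.8 = 2686.1 kg/min.
Purge A = 0.153×2686.1 = 410.97 kg/min.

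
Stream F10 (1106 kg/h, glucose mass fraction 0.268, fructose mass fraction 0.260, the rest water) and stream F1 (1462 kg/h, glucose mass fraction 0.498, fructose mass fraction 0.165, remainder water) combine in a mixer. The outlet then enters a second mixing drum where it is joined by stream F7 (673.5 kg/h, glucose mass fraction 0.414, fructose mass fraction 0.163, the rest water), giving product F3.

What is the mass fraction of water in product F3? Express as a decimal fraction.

0.401

Overall, product flow = 3241.5 kg/h.
water in = 1106×0.472 + 1462×0.337 + 673.5×0.423 = 1299.6 kg/h.
water fraction in F3 = 0.401.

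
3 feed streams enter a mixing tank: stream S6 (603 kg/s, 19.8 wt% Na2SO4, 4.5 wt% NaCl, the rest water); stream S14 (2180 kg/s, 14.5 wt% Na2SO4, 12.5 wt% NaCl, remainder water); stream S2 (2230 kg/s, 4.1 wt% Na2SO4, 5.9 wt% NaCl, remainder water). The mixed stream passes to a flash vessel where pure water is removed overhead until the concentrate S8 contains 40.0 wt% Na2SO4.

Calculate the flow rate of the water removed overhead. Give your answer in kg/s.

Na2SO4 entering = 603×0.198 + 2180×0.145 + 2230×0.041 = 526.92 kg/s.
All Na2SO4 reports to S8, so S8 = 526.92/0.400 = 1317.3 kg/s.
Total feed = 5013 kg/s; overhead = 5013 − 1317.3 = 3695.7 kg/s.

3696 kg/s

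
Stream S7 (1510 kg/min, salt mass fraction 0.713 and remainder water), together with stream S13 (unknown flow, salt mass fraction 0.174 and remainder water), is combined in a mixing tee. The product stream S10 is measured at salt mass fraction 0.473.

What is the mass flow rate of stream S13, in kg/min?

Let S13 be the unknown flow. Total out = 1510 + S13.
salt balance: 1076.6 + 0.174·S13 = 0.473·(1510 + S13)
(0.174 − 0.473)·S13 = 0.473×1510 − 1076.6 = -362.4
S13 = -362.4 / -0.299 = 1212 kg/min

1212 kg/min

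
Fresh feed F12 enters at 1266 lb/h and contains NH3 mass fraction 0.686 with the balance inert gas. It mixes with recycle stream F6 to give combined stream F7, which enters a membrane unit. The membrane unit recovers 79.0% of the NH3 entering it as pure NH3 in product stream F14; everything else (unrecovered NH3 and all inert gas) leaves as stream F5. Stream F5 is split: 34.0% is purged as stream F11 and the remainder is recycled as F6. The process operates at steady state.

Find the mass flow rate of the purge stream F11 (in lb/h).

469.5 lb/h

inert gas enters only via F12 and leaves only via the purge: 1266×0.314 = 0.340×(inert gas in F5), and the membrane unit passes all inert gas, so inert gas in F7 = inert gas in F5 = 1169.2 lb/h.
NH3 in F7: m_A = 1266×0.686 + (1−0.340)·(1−0.790)·m_A, so m_A = 868.48/0.8614 = 1008.2 lb/h.
F5 = (1−0.790)×1008.2 + 1169.2 = 1380.9 lb/h.
Purge F11 = 0.340×1380.9 = 469.51 lb/h.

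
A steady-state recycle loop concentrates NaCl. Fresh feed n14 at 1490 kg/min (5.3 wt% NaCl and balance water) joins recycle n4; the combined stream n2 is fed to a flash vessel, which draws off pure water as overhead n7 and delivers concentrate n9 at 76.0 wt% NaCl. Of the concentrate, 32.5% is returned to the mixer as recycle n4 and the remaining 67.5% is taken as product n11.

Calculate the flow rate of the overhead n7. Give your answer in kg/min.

1386 kg/min

Overall NaCl balance (none leaves overhead): NaCl in fresh feed = NaCl in product, i.e. 1490×0.053 = (1−0.325)·n9·0.760.
n9 = 78.97/(0.760×0.675) = 153.94 kg/min.
Recycle n4 = 0.325×153.94 = 50.03 kg/min.
Combined feed n2 = 1490 + 50.03 = 1540 kg/min.
Overhead n7 = n2 − n9 = 1540 − 153.94 = 1386.1 kg/min.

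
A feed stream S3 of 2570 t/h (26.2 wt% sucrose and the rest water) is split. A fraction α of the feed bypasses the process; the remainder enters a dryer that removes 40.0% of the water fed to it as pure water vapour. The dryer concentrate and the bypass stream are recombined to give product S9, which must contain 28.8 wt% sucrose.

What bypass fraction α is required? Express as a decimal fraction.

0.694

All 2570×0.262 = 673.34 t/h of sucrose reaches S9, so S9 = 673.34/0.288 = 2338 t/h and vapour = 232.01 t/h.
The evaporator receives (1−α)·2570 of feed at 0.738 water and removes 0.400 of that water:
0.400×0.738×(1−α)×2570 = 232.01
(1−α) = 232.01/758.66 = 0.3058;  α = 0.6942.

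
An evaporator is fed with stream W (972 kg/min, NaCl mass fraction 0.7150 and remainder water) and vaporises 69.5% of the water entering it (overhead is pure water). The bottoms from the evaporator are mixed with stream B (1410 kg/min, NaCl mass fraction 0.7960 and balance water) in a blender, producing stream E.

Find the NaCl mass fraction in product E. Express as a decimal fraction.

Vapour removed = 0.695×0.285×972 = 192.53 kg/min; concentrate = 779.47 kg/min.
NaCl reaching the mixer = 694.98 (from concentrate) + 1410×0.796 = 1817.3 kg/min.
Product flow = 779.47 + 1410 = 2189.5 kg/min; NaCl fraction = 0.8300.

0.8300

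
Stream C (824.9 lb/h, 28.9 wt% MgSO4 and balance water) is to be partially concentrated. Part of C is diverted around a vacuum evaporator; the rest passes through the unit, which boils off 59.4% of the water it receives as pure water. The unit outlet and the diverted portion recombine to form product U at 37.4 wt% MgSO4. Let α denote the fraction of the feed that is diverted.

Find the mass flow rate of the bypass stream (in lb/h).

381 lb/h

All 824.9×0.289 = 238.4 lb/h of MgSO4 reaches U, so U = 238.4/0.374 = 637.42 lb/h and vapour = 187.48 lb/h.
The evaporator receives (1−α)·824.9 of feed at 0.711 water and removes 0.594 of that water:
0.594×0.711×(1−α)×824.9 = 187.48
(1−α) = 187.48/348.38 = 0.5381;  α = 0.4619.
Bypass flow = 0.4619×824.9 = 380.99 lb/h.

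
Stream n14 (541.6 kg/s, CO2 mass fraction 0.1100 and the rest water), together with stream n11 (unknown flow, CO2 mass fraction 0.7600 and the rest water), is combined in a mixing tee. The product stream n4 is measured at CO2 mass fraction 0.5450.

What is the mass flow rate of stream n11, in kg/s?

Let n11 be the unknown flow. Total out = 541.6 + n11.
CO2 balance: 59.576 + 0.760·n11 = 0.545·(541.6 + n11)
(0.760 − 0.545)·n11 = 0.545×541.6 − 59.576 = 235.6
n11 = 235.6 / 0.215 = 1095.8 kg/s

1096 kg/s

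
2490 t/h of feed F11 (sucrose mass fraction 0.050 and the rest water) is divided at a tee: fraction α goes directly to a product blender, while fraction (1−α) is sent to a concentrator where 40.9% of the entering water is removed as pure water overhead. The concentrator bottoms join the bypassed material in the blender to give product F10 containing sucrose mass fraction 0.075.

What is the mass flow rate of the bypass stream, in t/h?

353.9 t/h

All 2490×0.050 = 124.5 t/h of sucrose reaches F10, so F10 = 124.5/0.075 = 1660 t/h and vapour = 830 t/h.
The evaporator receives (1−α)·2490 of feed at 0.950 water and removes 0.409 of that water:
0.409×0.950×(1−α)×2490 = 830
(1−α) = 830/967.49 = 0.8579;  α = 0.1421.
Bypass flow = 0.1421×2490 = 353.85 t/h.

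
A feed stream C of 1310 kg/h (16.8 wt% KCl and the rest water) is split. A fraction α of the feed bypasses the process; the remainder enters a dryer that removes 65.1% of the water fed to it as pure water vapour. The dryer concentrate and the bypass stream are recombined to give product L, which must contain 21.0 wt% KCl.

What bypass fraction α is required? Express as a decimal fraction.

0.631

All 1310×0.168 = 220.08 kg/h of KCl reaches L, so L = 220.08/0.210 = 1048 kg/h and vapour = 262 kg/h.
The evaporator receives (1−α)·1310 of feed at 0.832 water and removes 0.651 of that water:
0.651×0.832×(1−α)×1310 = 262
(1−α) = 262/709.54 = 0.3693;  α = 0.6307.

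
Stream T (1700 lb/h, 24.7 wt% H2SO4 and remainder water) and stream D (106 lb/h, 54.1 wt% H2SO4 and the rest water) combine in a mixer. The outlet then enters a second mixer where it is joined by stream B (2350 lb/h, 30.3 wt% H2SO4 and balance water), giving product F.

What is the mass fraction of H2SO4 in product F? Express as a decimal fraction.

Overall, product flow = 4156 lb/h.
H2SO4 in = 1700×0.247 + 106×0.541 + 2350×0.303 = 1189.3 lb/h.
H2SO4 fraction in F = 0.286.

0.286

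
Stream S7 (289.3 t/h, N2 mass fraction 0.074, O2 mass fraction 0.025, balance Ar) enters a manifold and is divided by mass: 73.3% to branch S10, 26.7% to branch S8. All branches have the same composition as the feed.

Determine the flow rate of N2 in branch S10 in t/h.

Branch S10 total = 0.733×289.3 = 212.06 t/h.
N2 in S10 = 0.074×212.06 = 15.692 t/h.

15.69 t/h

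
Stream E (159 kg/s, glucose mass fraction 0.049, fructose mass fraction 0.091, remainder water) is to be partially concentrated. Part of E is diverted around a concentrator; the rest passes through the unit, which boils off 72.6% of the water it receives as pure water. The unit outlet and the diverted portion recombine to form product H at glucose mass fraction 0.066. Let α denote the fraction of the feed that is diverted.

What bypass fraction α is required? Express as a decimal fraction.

All 159×0.049 = 7.791 kg/s of glucose reaches H, so H = 7.791/0.066 = 118.05 kg/s and vapour = 40.955 kg/s.
The evaporator receives (1−α)·159 of feed at 0.860 water and removes 0.726 of that water:
0.726×0.860×(1−α)×159 = 40.955
(1−α) = 40.955/99.273 = 0.4125;  α = 0.5875.

0.587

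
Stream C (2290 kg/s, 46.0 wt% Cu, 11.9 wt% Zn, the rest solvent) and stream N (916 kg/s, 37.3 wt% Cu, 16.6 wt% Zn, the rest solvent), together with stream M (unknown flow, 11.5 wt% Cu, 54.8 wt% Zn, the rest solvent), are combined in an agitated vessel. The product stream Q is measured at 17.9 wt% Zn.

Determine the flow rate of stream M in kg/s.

404.6 kg/s

Let M be the unknown flow. Total out = 3206 + M.
Zn balance: 424.57 + 0.548·M = 0.179·(3206 + M)
(0.548 − 0.179)·M = 0.179×3206 − 424.57 = 149.31
M = 149.31 / 0.369 = 404.63 kg/s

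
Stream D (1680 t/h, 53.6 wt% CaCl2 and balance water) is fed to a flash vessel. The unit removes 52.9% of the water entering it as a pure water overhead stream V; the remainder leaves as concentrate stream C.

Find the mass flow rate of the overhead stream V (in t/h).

412.4 t/h

water entering = 1680×0.464 = 779.52 t/h; overhead removed = 0.529×779.52 = 412.37 t/h.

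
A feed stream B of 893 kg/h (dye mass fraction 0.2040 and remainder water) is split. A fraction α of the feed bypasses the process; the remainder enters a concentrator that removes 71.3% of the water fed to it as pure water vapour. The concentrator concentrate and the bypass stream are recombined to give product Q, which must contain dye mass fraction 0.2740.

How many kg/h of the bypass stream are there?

All 893×0.204 = 182.17 kg/h of dye reaches Q, so Q = 182.17/0.274 = 664.86 kg/h and vapour = 228.14 kg/h.
The evaporator receives (1−α)·893 of feed at 0.796 water and removes 0.713 of that water:
0.713×0.796×(1−α)×893 = 228.14
(1−α) = 228.14/506.82 = 0.4501;  α = 0.5499.
Bypass flow = 0.5499×893 = 491.03 kg/h.

491 kg/h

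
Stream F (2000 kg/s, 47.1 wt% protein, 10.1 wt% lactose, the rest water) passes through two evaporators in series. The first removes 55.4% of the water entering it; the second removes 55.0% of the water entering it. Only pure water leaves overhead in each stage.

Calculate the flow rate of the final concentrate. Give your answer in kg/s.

water in feed = 2000×0.428 = 856 kg/s.
After stage 1: water left = (1−0.554)×856 = 381.78; stream total = 1525.8 kg/s.
After stage 2: water left = (1−0.550)×381.78 = 171.8; final concentrate = 1315.8 kg/s.

1316 kg/s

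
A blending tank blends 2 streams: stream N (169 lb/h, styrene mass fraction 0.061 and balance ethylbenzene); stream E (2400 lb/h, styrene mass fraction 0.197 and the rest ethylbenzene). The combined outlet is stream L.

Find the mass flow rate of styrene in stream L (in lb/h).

483.1 lb/h

styrene out = styrene in = 169×0.061 + 2400×0.197 = 483.11 lb/h.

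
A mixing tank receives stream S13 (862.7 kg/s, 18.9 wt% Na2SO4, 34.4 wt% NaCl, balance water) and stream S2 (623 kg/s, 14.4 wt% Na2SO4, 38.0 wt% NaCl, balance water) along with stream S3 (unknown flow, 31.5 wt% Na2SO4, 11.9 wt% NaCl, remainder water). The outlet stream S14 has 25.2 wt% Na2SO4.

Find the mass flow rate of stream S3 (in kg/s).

Let S3 be the unknown flow. Total out = 1485.7 + S3.
Na2SO4 balance: 252.76 + 0.315·S3 = 0.252·(1485.7 + S3)
(0.315 − 0.252)·S3 = 0.252×1485.7 − 252.76 = 121.63
S3 = 121.63 / 0.063 = 1930.7 kg/s

1931 kg/s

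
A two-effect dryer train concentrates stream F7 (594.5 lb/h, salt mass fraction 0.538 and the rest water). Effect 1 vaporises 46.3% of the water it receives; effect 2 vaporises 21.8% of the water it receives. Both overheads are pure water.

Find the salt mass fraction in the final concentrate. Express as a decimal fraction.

water in feed = 594.5×0.462 = 274.66 lb/h.
After stage 1: water left = (1−0.463)×274.66 = 147.49; stream total = 467.33 lb/h.
After stage 2: water left = (1−0.218)×147.49 = 115.34; final concentrate = 435.18 lb/h.
salt fraction = 319.84/435.18 = 0.735.

0.735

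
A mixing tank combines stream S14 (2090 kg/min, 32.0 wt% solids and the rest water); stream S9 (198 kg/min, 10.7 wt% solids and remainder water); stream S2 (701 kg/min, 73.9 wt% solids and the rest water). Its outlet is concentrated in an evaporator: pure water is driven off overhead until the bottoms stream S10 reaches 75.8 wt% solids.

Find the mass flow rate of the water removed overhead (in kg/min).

solids entering = 2090×0.320 + 198×0.107 + 701×0.739 = 1208 kg/min.
All solids reports to S10, so S10 = 1208/0.758 = 1593.7 kg/min.
Total feed = 2989 kg/min; overhead = 2989 − 1593.7 = 1395.3 kg/min.

1395 kg/min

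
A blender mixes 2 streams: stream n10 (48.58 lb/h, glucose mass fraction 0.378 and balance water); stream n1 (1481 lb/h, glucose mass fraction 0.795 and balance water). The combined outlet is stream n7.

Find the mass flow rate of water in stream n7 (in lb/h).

water out = water in = 48.58×0.622 + 1481×0.205 = 333.82 lb/h.

333.8 lb/h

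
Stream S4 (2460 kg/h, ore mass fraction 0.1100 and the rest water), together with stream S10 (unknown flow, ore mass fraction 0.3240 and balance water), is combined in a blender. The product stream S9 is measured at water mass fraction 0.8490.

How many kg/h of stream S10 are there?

583 kg/h

Let S10 be the unknown flow. Total out = 2460 + S10.
water balance: 2189.4 + 0.676·S10 = 0.849·(2460 + S10)
(0.676 − 0.849)·S10 = 0.849×2460 − 2189.4 = -100.86
S10 = -100.86 / -0.173 = 583.01 kg/h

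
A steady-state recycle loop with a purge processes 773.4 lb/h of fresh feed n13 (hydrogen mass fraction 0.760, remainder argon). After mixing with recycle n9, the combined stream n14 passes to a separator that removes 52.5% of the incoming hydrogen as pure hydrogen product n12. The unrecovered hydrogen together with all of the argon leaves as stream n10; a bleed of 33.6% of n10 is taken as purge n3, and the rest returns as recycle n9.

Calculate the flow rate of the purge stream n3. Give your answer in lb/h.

argon enters only via n13 and leaves only via the purge: 773.4×0.240 = 0.336×(argon in n10), and the separator passes all argon, so argon in n14 = argon in n10 = 552.43 lb/h.
hydrogen in n14: m_A = 773.4×0.760 + (1−0.336)·(1−0.525)·m_A, so m_A = 587.78/0.6846 = 858.58 lb/h.
n10 = (1−0.525)×858.58 + 552.43 = 960.25 lb/h.
Purge n3 = 0.336×960.25 = 322.65 lb/h.

322.6 lb/h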